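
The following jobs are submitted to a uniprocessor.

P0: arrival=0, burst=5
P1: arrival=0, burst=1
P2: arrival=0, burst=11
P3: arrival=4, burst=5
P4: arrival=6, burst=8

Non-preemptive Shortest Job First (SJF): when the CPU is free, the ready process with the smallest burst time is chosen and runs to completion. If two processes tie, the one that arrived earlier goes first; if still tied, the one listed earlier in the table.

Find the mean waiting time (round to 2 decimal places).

Gantt: | P1 0-1 | P0 1-6 | P3 6-11 | P4 11-19 | P2 19-30 |
Completion: P0=6  P1=1  P2=30  P3=11  P4=19
Turnaround (C−A): P0=6  P1=1  P2=30  P3=7  P4=13
Waiting times: P0=1, P1=0, P2=19, P3=2, P4=5
Average waiting = (1+0+19+2+5) / 5 = 27/5 = 5.40

5.40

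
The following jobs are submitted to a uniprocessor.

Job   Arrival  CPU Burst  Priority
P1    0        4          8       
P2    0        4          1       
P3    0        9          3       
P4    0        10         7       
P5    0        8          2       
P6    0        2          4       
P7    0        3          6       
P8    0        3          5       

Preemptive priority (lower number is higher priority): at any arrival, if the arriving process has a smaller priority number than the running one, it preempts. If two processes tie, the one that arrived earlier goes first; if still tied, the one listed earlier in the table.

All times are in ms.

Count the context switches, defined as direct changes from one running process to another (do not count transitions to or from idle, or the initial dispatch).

Gantt: | P2 0-4 | P5 4-12 | P3 12-21 | P6 21-23 | P8 23-26 | P7 26-29 | P4 29-39 | P1 39-43 |
Completion: P1=43  P2=4  P3=21  P4=39  P5=12  P6=23  P7=29  P8=26

7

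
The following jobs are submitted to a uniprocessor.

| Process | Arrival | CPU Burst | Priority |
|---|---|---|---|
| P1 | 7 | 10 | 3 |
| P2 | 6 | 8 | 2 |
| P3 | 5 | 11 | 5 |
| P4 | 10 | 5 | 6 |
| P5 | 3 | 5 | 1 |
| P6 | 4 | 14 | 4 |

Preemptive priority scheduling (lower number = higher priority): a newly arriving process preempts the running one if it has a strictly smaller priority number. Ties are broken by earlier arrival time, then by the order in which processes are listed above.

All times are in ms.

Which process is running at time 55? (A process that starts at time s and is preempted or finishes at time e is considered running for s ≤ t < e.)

P4

Timeline: | idle 0-3 | P5 3-8 | P2 8-16 | P1 16-26 | P6 26-40 | P3 40-51 | P4 51-56 |
Completion: P1=26  P2=16  P3=51  P4=56  P5=8  P6=40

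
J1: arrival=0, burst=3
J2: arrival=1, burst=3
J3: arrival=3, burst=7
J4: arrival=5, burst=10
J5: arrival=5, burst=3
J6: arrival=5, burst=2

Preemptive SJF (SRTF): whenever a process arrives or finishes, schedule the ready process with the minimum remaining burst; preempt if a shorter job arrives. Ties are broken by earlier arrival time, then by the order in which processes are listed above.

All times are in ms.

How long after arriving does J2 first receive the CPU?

2

Gantt: | J1 0-3 | J2 3-6 | J6 6-8 | J5 8-11 | J3 11-18 | J4 18-28 |
Completion: J1=3  J2=6  J3=18  J4=28  J5=11  J6=8
Response(J2) = first start − arrival = 3 − 1 = 2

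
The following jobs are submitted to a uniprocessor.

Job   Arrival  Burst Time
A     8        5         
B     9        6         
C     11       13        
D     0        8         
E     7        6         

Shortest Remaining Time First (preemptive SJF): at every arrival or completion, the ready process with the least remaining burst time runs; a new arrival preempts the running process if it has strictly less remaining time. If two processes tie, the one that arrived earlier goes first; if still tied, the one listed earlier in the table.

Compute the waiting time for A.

0

Timeline: | D 0-8 | A 8-13 | E 13-19 | B 19-25 | C 25-38 |
Completion: A=13  B=25  C=38  D=8  E=19
Turnaround (C−A): A=5  B=16  C=27  D=8  E=12
Waiting(A) = turnaround − burst = 5 − 5 = 0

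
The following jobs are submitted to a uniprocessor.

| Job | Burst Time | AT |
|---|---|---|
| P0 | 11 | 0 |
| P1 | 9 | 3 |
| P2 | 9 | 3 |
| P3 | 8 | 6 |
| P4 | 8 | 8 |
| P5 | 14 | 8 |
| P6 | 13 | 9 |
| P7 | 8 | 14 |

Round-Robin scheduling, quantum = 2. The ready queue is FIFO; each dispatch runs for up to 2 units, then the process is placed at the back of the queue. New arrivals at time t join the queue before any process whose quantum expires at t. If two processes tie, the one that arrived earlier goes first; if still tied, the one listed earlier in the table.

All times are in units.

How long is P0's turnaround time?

Gantt: | P0 0-4 | P1 4-6 | P2 6-8 | P0 8-10 | P3 10-12 | P1 12-14 | P4 14-16 | P5 16-18 | P2 18-20 | P6 20-22 | P0 22-24 | P3 24-26 | P7 26-28 | P1 28-30 | P4 30-32 | P5 32-34 | P2 34-36 | P6 36-38 | P0 38-40 | P3 40-42 | P7 42-44 | P1 44-46 | P4 46-48 | P5 48-50 | P2 50-52 | P6 52-54 | P0 54-55 | P3 55-57 | P7 57-59 | P1 59-60 | P4 60-62 | P5 62-64 | P2 64-65 | P6 65-67 | P7 67-69 | P5 69-71 | P6 71-73 | P5 73-75 | P6 75-77 | P5 77-79 | P6 79-80 |
Completion: P0=55  P1=60  P2=65  P3=57  P4=62  P5=79  P6=80  P7=69
Turnaround(P0) = completion − arrival = 55 − 0 = 55

55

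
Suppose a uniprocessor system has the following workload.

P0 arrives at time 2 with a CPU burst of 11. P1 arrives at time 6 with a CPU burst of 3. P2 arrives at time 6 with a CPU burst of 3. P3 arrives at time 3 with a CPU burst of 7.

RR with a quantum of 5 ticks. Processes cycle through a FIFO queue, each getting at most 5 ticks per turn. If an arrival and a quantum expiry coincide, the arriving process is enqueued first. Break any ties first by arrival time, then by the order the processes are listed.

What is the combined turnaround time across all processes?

67

Schedule: | idle 0-2 | P0 2-7 | P3 7-12 | P1 12-15 | P2 15-18 | P0 18-23 | P3 23-25 | P0 25-26 |
Completion: P0=26  P1=15  P2=18  P3=25
Turnaround (C−A): P0=24  P1=9  P2=12  P3=22
Turnaround = completion − arrival: P0=24, P1=9, P2=12, P3=22
Total turnaround = 24 + 9 + 12 + 22 = 67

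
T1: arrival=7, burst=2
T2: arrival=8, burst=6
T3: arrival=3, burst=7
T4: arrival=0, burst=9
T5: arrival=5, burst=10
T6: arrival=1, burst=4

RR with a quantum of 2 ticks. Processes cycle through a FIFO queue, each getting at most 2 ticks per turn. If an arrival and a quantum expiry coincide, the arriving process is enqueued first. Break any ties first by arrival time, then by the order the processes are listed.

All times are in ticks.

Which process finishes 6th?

T5

Schedule: | T4 0-2 | T6 2-4 | T4 4-6 | T3 6-8 | T6 8-10 | T5 10-12 | T4 12-14 | T1 14-16 | T2 16-18 | T3 18-20 | T5 20-22 | T4 22-24 | T2 24-26 | T3 26-28 | T5 28-30 | T4 30-31 | T2 31-33 | T3 33-34 | T5 34-38 |
Completion: T1=16  T2=33  T3=34  T4=31  T5=38  T6=10
Finish order: T6 → T1 → T4 → T2 → T3 → T5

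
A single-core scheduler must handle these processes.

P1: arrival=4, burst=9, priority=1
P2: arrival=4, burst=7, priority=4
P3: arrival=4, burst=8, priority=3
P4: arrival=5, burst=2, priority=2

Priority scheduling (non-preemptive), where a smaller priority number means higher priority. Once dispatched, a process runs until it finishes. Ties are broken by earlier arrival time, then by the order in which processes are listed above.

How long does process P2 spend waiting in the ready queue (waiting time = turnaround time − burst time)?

Gantt: | idle 0-4 | P1 4-13 | P4 13-15 | P3 15-23 | P2 23-30 |
Completion: P1=13  P2=30  P3=23  P4=15
Waiting(P2) = turnaround − burst = 26 − 7 = 19

19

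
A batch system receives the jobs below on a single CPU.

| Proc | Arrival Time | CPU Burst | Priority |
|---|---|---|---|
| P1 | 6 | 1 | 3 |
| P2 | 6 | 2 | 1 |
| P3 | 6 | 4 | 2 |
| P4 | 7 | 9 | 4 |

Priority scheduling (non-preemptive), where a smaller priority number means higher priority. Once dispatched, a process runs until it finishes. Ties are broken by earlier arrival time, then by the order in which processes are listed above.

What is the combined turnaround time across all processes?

30

Gantt: | idle 0-6 | P2 6-8 | P3 8-12 | P1 12-13 | P4 13-22 |
Completion: P1=13  P2=8  P3=12  P4=22
Turnaround = completion − arrival: P1=7, P2=2, P3=6, P4=15
Total turnaround = 7 + 2 + 6 + 15 = 30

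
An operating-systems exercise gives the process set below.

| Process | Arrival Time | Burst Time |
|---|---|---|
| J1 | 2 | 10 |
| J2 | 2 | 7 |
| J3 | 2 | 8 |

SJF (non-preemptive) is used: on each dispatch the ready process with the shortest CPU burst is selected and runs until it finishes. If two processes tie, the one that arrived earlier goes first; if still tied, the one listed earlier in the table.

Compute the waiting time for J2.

Timeline: | idle 0-2 | J2 2-9 | J3 9-17 | J1 17-27 |
Completion: J1=27  J2=9  J3=17
Turnaround (C−A): J1=25  J2=7  J3=15
Waiting(J2) = turnaround − burst = 7 − 7 = 0

0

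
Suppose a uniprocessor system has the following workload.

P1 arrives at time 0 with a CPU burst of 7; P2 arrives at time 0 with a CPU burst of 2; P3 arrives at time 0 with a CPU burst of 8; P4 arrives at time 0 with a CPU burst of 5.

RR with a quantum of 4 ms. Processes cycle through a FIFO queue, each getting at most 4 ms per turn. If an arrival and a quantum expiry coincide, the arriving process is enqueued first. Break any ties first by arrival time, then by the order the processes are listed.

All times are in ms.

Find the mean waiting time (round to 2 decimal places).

Timeline: | P1 0-4 | P2 4-6 | P3 6-10 | P4 10-14 | P1 14-17 | P3 17-21 | P4 21-22 |
Completion: P1=17  P2=6  P3=21  P4=22
Waiting times: P1=10, P2=4, P3=13, P4=17
Average waiting = (10+4+13+17) / 4 = 44/4 = 11.00

11.00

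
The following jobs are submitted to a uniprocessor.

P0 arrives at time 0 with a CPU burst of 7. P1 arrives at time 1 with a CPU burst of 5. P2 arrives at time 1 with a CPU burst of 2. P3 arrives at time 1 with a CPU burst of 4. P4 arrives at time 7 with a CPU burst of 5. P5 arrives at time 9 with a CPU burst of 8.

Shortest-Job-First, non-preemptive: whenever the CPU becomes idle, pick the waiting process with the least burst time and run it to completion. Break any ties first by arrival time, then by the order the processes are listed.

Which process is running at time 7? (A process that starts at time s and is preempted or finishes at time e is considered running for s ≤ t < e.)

P2

Schedule: | P0 0-7 | P2 7-9 | P3 9-13 | P1 13-18 | P4 18-23 | P5 23-31 |
Completion: P0=7  P1=18  P2=9  P3=13  P4=23  P5=31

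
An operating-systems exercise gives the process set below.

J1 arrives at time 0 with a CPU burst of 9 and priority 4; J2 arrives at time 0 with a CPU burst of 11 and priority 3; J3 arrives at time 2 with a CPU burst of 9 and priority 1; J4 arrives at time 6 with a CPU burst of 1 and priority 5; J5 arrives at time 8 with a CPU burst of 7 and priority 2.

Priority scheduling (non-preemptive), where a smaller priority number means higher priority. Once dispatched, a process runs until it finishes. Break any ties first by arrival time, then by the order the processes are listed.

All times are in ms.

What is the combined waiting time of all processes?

Timeline: | J2 0-11 | J3 11-20 | J5 20-27 | J1 27-36 | J4 36-37 |
Completion: J1=36  J2=11  J3=20  J4=37  J5=27
Turnaround (C−A): J1=36  J2=11  J3=18  J4=31  J5=19
Waiting = turnaround − burst: J1=27, J2=0, J3=9, J4=30, J5=12
Total waiting = 27 + 0 + 9 + 30 + 12 = 78

78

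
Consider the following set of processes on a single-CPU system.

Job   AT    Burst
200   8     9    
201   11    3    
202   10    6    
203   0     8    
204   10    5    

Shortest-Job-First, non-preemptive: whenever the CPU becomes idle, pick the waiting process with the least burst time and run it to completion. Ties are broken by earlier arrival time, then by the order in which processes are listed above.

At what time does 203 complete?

8

Gantt: | 203 0-8 | 200 8-17 | 201 17-20 | 204 20-25 | 202 25-31 |
Completion: 200=17  201=20  202=31  203=8  204=25
Turnaround (C−A): 200=9  201=9  202=21  203=8  204=15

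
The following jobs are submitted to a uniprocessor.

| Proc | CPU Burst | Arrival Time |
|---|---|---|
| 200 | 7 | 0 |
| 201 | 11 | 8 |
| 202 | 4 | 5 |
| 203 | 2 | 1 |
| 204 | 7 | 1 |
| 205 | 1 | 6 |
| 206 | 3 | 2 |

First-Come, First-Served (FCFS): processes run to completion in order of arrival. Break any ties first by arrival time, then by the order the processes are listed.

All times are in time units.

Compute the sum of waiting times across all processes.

75

Gantt: | 200 0-7 | 203 7-9 | 204 9-16 | 206 16-19 | 202 19-23 | 205 23-24 | 201 24-35 |
Completion: 200=7  201=35  202=23  203=9  204=16  205=24  206=19
Turnaround (C−A): 200=7  201=27  202=18  203=8  204=15  205=18  206=17
Waiting = turnaround − burst: 200=0, 201=16, 202=14, 203=6, 204=8, 205=17, 206=14
Total waiting = 0 + 16 + 14 + 6 + 8 + 17 + 14 = 75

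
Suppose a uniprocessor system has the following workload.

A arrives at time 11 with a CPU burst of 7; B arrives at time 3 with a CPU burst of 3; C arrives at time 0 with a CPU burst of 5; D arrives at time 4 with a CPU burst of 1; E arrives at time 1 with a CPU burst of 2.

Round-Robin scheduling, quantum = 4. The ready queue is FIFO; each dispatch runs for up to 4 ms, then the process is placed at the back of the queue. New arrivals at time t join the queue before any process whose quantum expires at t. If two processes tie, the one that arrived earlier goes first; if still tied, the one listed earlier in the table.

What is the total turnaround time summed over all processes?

35

Schedule: | C 0-4 | E 4-6 | B 6-9 | D 9-10 | C 10-11 | A 11-18 |
Completion: A=18  B=9  C=11  D=10  E=6
Turnaround = completion − arrival: A=7, B=6, C=11, D=6, E=5
Total turnaround = 7 + 6 + 11 + 6 + 5 = 35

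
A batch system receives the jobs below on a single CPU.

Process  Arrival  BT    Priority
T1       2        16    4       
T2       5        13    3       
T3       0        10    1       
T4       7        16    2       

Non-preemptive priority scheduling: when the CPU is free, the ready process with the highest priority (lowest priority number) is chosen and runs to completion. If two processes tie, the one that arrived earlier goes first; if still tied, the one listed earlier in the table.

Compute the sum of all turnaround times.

Timeline: | T3 0-10 | T4 10-26 | T2 26-39 | T1 39-55 |
Completion: T1=55  T2=39  T3=10  T4=26
Turnaround (C−A): T1=53  T2=34  T3=10  T4=19
Turnaround = completion − arrival: T1=53, T2=34, T3=10, T4=19
Total turnaround = 53 + 34 + 10 + 19 = 116

116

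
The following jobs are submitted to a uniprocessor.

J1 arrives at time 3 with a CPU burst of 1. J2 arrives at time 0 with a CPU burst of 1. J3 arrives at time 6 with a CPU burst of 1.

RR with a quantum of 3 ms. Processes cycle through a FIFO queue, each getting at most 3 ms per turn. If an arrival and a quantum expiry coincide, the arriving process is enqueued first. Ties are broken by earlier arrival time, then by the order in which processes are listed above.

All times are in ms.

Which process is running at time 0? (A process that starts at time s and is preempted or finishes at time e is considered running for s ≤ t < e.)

Schedule: | J2 0-1 | idle 1-3 | J1 3-4 | idle 4-6 | J3 6-7 |
Completion: J1=4  J2=1  J3=7

J2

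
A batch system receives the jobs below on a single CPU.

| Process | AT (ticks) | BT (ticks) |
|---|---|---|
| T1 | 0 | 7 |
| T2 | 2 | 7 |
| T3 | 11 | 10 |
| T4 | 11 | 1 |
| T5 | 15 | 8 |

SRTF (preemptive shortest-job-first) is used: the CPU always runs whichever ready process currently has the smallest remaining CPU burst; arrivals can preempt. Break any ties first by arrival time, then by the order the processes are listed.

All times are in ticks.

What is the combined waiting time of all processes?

18

Gantt: | T1 0-7 | T2 7-11 | T4 11-12 | T2 12-15 | T5 15-23 | T3 23-33 |
Completion: T1=7  T2=15  T3=33  T4=12  T5=23
Waiting = turnaround − burst: T1=0, T2=6, T3=12, T4=0, T5=0
Total waiting = 0 + 6 + 12 + 0 + 0 = 18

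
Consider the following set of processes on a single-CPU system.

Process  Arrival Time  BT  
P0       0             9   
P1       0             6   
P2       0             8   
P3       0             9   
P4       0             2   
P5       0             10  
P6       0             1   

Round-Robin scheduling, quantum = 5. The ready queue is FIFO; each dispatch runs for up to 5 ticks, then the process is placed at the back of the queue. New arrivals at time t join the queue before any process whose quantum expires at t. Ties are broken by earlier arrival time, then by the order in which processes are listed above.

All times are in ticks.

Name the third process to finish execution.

Timeline: | P0 0-5 | P1 5-10 | P2 10-15 | P3 15-20 | P4 20-22 | P5 22-27 | P6 27-28 | P0 28-32 | P1 32-33 | P2 33-36 | P3 36-40 | P5 40-45 |
Completion: P0=32  P1=33  P2=36  P3=40  P4=22  P5=45  P6=28
Turnaround (C−A): P0=32  P1=33  P2=36  P3=40  P4=22  P5=45  P6=28
Finish order: P4 → P6 → P0 → P1 → P2 → P3 → P5

P0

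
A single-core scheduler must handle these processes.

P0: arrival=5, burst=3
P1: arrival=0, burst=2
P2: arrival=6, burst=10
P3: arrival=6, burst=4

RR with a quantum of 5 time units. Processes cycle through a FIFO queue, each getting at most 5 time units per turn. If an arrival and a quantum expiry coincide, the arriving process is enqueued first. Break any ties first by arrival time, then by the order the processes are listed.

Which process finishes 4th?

Schedule: | P1 0-2 | idle 2-5 | P0 5-8 | P2 8-13 | P3 13-17 | P2 17-22 |
Completion: P0=8  P1=2  P2=22  P3=17
Turnaround (C−A): P0=3  P1=2  P2=16  P3=11
Finish order: P1 → P0 → P3 → P2

P2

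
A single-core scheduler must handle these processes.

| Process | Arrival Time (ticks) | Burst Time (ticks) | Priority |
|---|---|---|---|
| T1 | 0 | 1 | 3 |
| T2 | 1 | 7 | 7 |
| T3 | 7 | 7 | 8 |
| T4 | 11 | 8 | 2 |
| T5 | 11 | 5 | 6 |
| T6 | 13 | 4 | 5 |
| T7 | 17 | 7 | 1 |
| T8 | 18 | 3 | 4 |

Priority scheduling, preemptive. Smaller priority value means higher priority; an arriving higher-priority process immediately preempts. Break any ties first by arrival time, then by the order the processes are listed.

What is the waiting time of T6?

16

Gantt: | T1 0-1 | T2 1-8 | T3 8-11 | T4 11-17 | T7 17-24 | T4 24-26 | T8 26-29 | T6 29-33 | T5 33-38 | T3 38-42 |
Completion: T1=1  T2=8  T3=42  T4=26  T5=38  T6=33  T7=24  T8=29
Turnaround (C−A): T1=1  T2=7  T3=35  T4=15  T5=27  T6=20  T7=7  T8=11
Waiting(T6) = turnaround − burst = 20 − 4 = 16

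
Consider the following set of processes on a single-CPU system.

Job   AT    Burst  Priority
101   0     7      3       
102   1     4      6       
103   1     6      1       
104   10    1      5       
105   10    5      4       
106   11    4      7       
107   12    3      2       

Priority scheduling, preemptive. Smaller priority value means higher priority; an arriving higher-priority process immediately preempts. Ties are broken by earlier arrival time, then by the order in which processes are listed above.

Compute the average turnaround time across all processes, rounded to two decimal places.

Schedule: | 101 0-1 | 103 1-7 | 101 7-12 | 107 12-15 | 101 15-16 | 105 16-21 | 104 21-22 | 102 22-26 | 106 26-30 |
Completion: 101=16  102=26  103=7  104=22  105=21  106=30  107=15
Turnaround times: 101=16, 102=25, 103=6, 104=12, 105=11, 106=19, 107=3
Average turnaround = (16+25+6+12+11+19+3) / 7 = 92/7 = 13.14

13.14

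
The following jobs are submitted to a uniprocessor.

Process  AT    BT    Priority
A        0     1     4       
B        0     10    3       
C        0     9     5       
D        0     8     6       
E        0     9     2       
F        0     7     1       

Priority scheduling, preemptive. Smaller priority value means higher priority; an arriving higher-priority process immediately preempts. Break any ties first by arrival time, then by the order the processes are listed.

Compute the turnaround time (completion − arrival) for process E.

Timeline: | F 0-7 | E 7-16 | B 16-26 | A 26-27 | C 27-36 | D 36-44 |
Completion: A=27  B=26  C=36  D=44  E=16  F=7
Turnaround (C−A): A=27  B=26  C=36  D=44  E=16  F=7
Turnaround(E) = completion − arrival = 16 − 0 = 16

16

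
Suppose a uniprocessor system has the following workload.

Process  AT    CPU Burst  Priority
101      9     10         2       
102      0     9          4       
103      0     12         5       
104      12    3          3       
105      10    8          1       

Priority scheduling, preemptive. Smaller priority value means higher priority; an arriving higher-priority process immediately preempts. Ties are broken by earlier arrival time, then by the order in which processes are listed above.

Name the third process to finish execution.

Schedule: | 102 0-9 | 101 9-10 | 105 10-18 | 101 18-27 | 104 27-30 | 103 30-42 |
Completion: 101=27  102=9  103=42  104=30  105=18
Turnaround (C−A): 101=18  102=9  103=42  104=18  105=8
Finish order: 102 → 105 → 101 → 104 → 103

101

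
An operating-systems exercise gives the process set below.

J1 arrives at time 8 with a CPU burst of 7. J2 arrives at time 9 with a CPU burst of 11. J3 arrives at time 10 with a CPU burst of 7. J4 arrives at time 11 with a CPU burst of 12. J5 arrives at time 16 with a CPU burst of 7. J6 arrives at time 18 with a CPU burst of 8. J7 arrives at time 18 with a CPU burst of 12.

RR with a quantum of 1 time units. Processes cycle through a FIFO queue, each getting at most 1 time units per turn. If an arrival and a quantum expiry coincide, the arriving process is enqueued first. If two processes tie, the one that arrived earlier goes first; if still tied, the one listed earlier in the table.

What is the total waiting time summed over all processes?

261

Schedule: | idle 0-8 | J1 8-9 | J2 9-10 | J1 10-11 | J3 11-12 | J2 12-13 | J4 13-14 | J1 14-15 | J3 15-16 | J2 16-17 | J4 17-18 | J1 18-19 | J5 19-20 | J3 20-21 | J2 21-22 | J6 22-23 | J7 23-24 | J4 24-25 | J1 25-26 | J5 26-27 | J3 27-28 | J2 28-29 | J6 29-30 | J7 30-31 | J4 31-32 | J1 32-33 | J5 33-34 | J3 34-35 | J2 35-36 | J6 36-37 | J7 37-38 | J4 38-39 | J1 39-40 | J5 40-41 | J3 41-42 | J2 42-43 | J6 43-44 | J7 44-45 | J4 45-46 | J5 46-47 | J3 47-48 | J2 48-49 | J6 49-50 | J7 50-51 | J4 51-52 | J5 52-53 | J2 53-54 | J6 54-55 | J7 55-56 | J4 56-57 | J5 57-58 | J2 58-59 | J6 59-60 | J7 60-61 | J4 61-62 | J2 62-63 | J6 63-64 | J7 64-65 | J4 65-66 | J7 66-67 | J4 67-68 | J7 68-69 | J4 69-70 | J7 70-72 |
Completion: J1=40  J2=63  J3=48  J4=70  J5=58  J6=64  J7=72
Turnaround (C−A): J1=32  J2=54  J3=38  J4=59  J5=42  J6=46  J7=54
Waiting = turnaround − burst: J1=25, J2=43, J3=31, J4=47, J5=35, J6=38, J7=42
Total waiting = 25 + 43 + 31 + 47 + 35 + 38 + 42 = 261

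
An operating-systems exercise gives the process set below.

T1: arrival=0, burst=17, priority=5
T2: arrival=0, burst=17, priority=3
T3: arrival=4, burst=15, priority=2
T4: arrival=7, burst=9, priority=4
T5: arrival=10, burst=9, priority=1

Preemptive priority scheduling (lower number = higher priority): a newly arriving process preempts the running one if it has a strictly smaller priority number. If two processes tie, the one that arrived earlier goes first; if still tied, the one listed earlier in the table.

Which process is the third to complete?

T2

Timeline: | T2 0-4 | T3 4-10 | T5 10-19 | T3 19-28 | T2 28-41 | T4 41-50 | T1 50-67 |
Completion: T1=67  T2=41  T3=28  T4=50  T5=19
Turnaround (C−A): T1=67  T2=41  T3=24  T4=43  T5=9
Finish order: T5 → T3 → T2 → T4 → T1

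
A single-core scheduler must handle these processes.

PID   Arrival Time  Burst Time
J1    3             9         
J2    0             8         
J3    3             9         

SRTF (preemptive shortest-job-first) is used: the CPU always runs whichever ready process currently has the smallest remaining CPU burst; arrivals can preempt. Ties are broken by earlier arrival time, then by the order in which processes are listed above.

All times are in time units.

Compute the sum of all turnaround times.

45

Schedule: | J2 0-8 | J1 8-17 | J3 17-26 |
Completion: J1=17  J2=8  J3=26
Turnaround (C−A): J1=14  J2=8  J3=23
Turnaround = completion − arrival: J1=14, J2=8, J3=23
Total turnaround = 14 + 8 + 23 = 45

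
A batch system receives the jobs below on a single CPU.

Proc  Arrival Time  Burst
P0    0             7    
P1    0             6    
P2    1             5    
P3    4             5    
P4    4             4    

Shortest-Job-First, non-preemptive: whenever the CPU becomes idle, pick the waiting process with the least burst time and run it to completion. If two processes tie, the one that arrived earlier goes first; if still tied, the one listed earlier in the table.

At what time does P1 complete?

Timeline: | P1 0-6 | P4 6-10 | P2 10-15 | P3 15-20 | P0 20-27 |
Completion: P0=27  P1=6  P2=15  P3=20  P4=10
Turnaround (C−A): P0=27  P1=6  P2=14  P3=16  P4=6

6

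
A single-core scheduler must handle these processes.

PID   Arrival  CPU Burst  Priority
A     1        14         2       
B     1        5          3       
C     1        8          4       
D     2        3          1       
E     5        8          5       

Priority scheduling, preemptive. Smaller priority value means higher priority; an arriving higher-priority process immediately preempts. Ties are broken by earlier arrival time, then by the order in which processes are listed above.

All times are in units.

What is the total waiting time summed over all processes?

Schedule: | idle 0-1 | A 1-2 | D 2-5 | A 5-18 | B 18-23 | C 23-31 | E 31-39 |
Completion: A=18  B=23  C=31  D=5  E=39
Turnaround (C−A): A=17  B=22  C=30  D=3  E=34
Waiting = turnaround − burst: A=3, B=17, C=22, D=0, E=26
Total waiting = 3 + 17 + 22 + 0 + 26 = 68

68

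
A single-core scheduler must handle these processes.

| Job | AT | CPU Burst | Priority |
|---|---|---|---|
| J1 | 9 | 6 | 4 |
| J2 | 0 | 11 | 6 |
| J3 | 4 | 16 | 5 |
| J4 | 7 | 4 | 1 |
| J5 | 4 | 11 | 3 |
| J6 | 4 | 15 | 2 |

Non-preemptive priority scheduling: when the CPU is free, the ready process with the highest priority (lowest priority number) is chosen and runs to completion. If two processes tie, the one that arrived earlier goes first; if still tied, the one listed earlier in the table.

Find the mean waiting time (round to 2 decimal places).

Schedule: | J2 0-11 | J4 11-15 | J6 15-30 | J5 30-41 | J1 41-47 | J3 47-63 |
Completion: J1=47  J2=11  J3=63  J4=15  J5=41  J6=30
Waiting times: J1=32, J2=0, J3=43, J4=4, J5=26, J6=11
Average waiting = (32+0+43+4+26+11) / 6 = 116/6 = 19.33

19.33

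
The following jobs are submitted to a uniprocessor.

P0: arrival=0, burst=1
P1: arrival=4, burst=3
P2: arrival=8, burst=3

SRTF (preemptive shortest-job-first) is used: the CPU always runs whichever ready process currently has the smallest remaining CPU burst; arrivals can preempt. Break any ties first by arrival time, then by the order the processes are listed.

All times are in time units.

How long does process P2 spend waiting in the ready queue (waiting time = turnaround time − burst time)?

0

Gantt: | P0 0-1 | idle 1-4 | P1 4-7 | idle 7-8 | P2 8-11 |
Completion: P0=1  P1=7  P2=11
Turnaround (C−A): P0=1  P1=3  P2=3
Waiting(P2) = turnaround − burst = 3 − 3 = 0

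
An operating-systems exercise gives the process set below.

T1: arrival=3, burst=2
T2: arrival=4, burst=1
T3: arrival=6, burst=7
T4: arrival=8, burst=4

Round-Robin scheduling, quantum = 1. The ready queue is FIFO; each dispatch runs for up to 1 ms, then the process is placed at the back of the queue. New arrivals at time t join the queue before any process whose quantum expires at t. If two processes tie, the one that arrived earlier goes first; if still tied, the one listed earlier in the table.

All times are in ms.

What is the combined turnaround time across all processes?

22

Timeline: | idle 0-3 | T1 3-4 | T2 4-5 | T1 5-6 | T3 6-8 | T4 8-9 | T3 9-10 | T4 10-11 | T3 11-12 | T4 12-13 | T3 13-14 | T4 14-15 | T3 15-17 |
Completion: T1=6  T2=5  T3=17  T4=15
Turnaround = completion − arrival: T1=3, T2=1, T3=11, T4=7
Total turnaround = 3 + 1 + 11 + 7 = 22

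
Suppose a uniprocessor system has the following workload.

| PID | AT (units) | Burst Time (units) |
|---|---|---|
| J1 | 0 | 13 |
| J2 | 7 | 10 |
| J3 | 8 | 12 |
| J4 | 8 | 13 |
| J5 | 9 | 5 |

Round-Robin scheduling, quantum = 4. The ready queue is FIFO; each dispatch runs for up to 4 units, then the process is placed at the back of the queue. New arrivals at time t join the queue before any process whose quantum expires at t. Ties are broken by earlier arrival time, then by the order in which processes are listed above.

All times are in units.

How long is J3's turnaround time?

Timeline: | J1 0-8 | J2 8-12 | J3 12-16 | J4 16-20 | J1 20-24 | J5 24-28 | J2 28-32 | J3 32-36 | J4 36-40 | J1 40-41 | J5 41-42 | J2 42-44 | J3 44-48 | J4 48-53 |
Completion: J1=41  J2=44  J3=48  J4=53  J5=42
Turnaround (C−A): J1=41  J2=37  J3=40  J4=45  J5=33
Turnaround(J3) = completion − arrival = 48 − 8 = 40

40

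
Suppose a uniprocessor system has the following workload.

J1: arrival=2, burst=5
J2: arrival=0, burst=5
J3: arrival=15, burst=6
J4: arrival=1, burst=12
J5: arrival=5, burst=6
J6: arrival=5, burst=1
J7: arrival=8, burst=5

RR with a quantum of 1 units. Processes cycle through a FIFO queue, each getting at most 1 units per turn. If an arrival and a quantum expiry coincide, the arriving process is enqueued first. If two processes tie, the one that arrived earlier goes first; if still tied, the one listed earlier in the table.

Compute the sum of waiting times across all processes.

Gantt: | J2 0-1 | J4 1-2 | J2 2-3 | J1 3-4 | J4 4-5 | J2 5-6 | J1 6-7 | J5 7-8 | J6 8-9 | J4 9-10 | J2 10-11 | J1 11-12 | J7 12-13 | J5 13-14 | J4 14-15 | J2 15-16 | J1 16-17 | J7 17-18 | J5 18-19 | J3 19-20 | J4 20-21 | J1 21-22 | J7 22-23 | J5 23-24 | J3 24-25 | J4 25-26 | J7 26-27 | J5 27-28 | J3 28-29 | J4 29-30 | J7 30-31 | J5 31-32 | J3 32-33 | J4 33-34 | J3 34-35 | J4 35-36 | J3 36-37 | J4 37-40 |
Completion: J1=22  J2=16  J3=37  J4=40  J5=32  J6=9  J7=31
Turnaround (C−A): J1=20  J2=16  J3=22  J4=39  J5=27  J6=4  J7=23
Waiting = turnaround − burst: J1=15, J2=11, J3=16, J4=27, J5=21, J6=3, J7=18
Total waiting = 15 + 11 + 16 + 27 + 21 + 3 + 18 = 111

111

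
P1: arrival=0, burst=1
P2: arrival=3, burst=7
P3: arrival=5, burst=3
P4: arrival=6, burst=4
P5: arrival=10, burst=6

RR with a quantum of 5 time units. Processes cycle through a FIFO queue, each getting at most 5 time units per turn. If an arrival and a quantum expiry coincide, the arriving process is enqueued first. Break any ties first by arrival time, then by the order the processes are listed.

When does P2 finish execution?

17

Gantt: | P1 0-1 | idle 1-3 | P2 3-8 | P3 8-11 | P4 11-15 | P2 15-17 | P5 17-23 |
Completion: P1=1  P2=17  P3=11  P4=15  P5=23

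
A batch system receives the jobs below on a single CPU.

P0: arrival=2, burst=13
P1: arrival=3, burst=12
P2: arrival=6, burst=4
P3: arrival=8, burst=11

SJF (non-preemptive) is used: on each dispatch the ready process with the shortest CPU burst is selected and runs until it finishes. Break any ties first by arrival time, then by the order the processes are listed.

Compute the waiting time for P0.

0

Timeline: | idle 0-2 | P0 2-15 | P2 15-19 | P3 19-30 | P1 30-42 |
Completion: P0=15  P1=42  P2=19  P3=30
Turnaround (C−A): P0=13  P1=39  P2=13  P3=22
Waiting(P0) = turnaround − burst = 13 − 13 = 0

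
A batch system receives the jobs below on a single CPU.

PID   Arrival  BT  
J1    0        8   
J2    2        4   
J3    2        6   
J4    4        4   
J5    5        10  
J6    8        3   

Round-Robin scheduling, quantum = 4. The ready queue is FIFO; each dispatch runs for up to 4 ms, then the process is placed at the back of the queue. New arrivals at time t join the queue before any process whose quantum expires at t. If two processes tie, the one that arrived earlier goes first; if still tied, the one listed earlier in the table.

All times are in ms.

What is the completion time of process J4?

Gantt: | J1 0-4 | J2 4-8 | J3 8-12 | J4 12-16 | J1 16-20 | J5 20-24 | J6 24-27 | J3 27-29 | J5 29-35 |
Completion: J1=20  J2=8  J3=29  J4=16  J5=35  J6=27

16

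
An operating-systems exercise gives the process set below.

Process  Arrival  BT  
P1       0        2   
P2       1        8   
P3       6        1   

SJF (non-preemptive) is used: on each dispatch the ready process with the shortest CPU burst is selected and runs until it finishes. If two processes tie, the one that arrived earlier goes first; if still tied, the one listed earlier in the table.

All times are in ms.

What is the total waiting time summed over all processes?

5

Gantt: | P1 0-2 | P2 2-10 | P3 10-11 |
Completion: P1=2  P2=10  P3=11
Turnaround (C−A): P1=2  P2=9  P3=5
Waiting = turnaround − burst: P1=0, P2=1, P3=4
Total waiting = 0 + 1 + 4 = 5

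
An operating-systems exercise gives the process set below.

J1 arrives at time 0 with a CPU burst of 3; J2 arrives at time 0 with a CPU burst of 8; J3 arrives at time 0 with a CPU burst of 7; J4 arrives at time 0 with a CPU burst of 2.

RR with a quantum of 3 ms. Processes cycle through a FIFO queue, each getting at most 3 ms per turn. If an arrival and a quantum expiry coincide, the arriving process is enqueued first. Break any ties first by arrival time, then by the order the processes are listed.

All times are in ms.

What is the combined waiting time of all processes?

33

Timeline: | J1 0-3 | J2 3-6 | J3 6-9 | J4 9-11 | J2 11-14 | J3 14-17 | J2 17-19 | J3 19-20 |
Completion: J1=3  J2=19  J3=20  J4=11
Waiting = turnaround − burst: J1=0, J2=11, J3=13, J4=9
Total waiting = 0 + 11 + 13 + 9 = 33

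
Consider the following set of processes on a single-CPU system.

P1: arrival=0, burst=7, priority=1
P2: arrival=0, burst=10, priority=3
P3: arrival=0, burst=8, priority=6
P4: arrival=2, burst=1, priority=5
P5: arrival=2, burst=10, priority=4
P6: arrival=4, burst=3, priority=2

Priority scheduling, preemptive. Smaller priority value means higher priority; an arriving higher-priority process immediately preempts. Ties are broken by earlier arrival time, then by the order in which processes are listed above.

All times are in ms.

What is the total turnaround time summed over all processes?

Timeline: | P1 0-7 | P6 7-10 | P2 10-20 | P5 20-30 | P4 30-31 | P3 31-39 |
Completion: P1=7  P2=20  P3=39  P4=31  P5=30  P6=10
Turnaround = completion − arrival: P1=7, P2=20, P3=39, P4=29, P5=28, P6=6
Total turnaround = 7 + 20 + 39 + 29 + 28 + 6 = 129

129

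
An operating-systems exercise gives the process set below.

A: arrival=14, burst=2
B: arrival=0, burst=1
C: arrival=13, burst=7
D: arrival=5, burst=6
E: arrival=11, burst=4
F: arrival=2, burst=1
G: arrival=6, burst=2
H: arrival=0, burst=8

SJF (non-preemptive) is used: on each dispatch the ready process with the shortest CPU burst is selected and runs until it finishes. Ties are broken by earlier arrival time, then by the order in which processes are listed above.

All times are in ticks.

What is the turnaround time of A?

4

Gantt: | B 0-1 | H 1-9 | F 9-10 | G 10-12 | E 12-16 | A 16-18 | D 18-24 | C 24-31 |
Completion: A=18  B=1  C=31  D=24  E=16  F=10  G=12  H=9
Turnaround (C−A): A=4  B=1  C=18  D=19  E=5  F=8  G=6  H=9
Turnaround(A) = completion − arrival = 18 − 14 = 4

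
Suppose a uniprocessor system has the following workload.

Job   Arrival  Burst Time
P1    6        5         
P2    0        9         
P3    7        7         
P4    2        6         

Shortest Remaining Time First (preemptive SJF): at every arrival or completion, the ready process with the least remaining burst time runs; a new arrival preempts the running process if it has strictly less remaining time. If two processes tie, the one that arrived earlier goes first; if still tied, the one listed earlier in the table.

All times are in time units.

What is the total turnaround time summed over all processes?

53

Schedule: | P2 0-2 | P4 2-8 | P1 8-13 | P2 13-20 | P3 20-27 |
Completion: P1=13  P2=20  P3=27  P4=8
Turnaround (C−A): P1=7  P2=20  P3=20  P4=6
Turnaround = completion − arrival: P1=7, P2=20, P3=20, P4=6
Total turnaround = 7 + 20 + 20 + 6 = 53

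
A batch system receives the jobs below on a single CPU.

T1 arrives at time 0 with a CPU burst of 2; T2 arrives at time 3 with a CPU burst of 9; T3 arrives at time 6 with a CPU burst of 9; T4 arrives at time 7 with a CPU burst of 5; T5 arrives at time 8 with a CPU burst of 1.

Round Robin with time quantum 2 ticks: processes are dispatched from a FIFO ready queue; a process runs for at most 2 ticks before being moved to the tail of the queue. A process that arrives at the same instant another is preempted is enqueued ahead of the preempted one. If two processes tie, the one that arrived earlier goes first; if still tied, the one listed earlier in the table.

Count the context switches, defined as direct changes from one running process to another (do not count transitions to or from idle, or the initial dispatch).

Gantt: | T1 0-2 | idle 2-3 | T2 3-7 | T3 7-9 | T4 9-11 | T2 11-13 | T5 13-14 | T3 14-16 | T4 16-18 | T2 18-20 | T3 20-22 | T4 22-23 | T2 23-24 | T3 24-27 |
Completion: T1=2  T2=24  T3=27  T4=23  T5=14

11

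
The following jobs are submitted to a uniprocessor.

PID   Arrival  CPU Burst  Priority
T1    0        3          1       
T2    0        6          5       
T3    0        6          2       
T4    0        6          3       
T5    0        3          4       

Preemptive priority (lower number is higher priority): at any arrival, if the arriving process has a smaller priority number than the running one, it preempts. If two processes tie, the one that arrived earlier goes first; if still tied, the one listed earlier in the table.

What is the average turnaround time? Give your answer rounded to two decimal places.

13.80

Gantt: | T1 0-3 | T3 3-9 | T4 9-15 | T5 15-18 | T2 18-24 |
Completion: T1=3  T2=24  T3=9  T4=15  T5=18
Turnaround times: T1=3, T2=24, T3=9, T4=15, T5=18
Average turnaround = (3+24+9+15+18) / 5 = 69/5 = 13.80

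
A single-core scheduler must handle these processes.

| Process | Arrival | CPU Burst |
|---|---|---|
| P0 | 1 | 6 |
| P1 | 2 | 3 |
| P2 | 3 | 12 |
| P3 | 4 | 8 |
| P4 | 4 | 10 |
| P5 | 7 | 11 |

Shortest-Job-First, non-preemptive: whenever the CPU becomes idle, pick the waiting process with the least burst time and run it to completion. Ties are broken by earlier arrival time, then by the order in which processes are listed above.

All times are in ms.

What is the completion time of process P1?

Timeline: | idle 0-1 | P0 1-7 | P1 7-10 | P3 10-18 | P4 18-28 | P5 28-39 | P2 39-51 |
Completion: P0=7  P1=10  P2=51  P3=18  P4=28  P5=39

10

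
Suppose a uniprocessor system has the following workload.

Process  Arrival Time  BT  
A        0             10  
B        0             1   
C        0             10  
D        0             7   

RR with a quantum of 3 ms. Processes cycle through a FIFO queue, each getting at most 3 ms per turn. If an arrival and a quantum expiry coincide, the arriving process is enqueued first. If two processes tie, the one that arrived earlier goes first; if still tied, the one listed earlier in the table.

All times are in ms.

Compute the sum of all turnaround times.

Gantt: | A 0-3 | B 3-4 | C 4-7 | D 7-10 | A 10-13 | C 13-16 | D 16-19 | A 19-22 | C 22-25 | D 25-26 | A 26-27 | C 27-28 |
Completion: A=27  B=4  C=28  D=26
Turnaround (C−A): A=27  B=4  C=28  D=26
Turnaround = completion − arrival: A=27, B=4, C=28, D=26
Total turnaround = 27 + 4 + 28 + 26 = 85

85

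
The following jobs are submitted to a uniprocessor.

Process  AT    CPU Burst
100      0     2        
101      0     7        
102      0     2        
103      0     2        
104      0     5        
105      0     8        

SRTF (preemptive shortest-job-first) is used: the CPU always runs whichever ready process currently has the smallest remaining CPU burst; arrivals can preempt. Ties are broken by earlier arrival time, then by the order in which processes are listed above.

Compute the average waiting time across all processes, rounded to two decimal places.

6.83

Gantt: | 100 0-2 | 102 2-4 | 103 4-6 | 104 6-11 | 101 11-18 | 105 18-26 |
Completion: 100=2  101=18  102=4  103=6  104=11  105=26
Waiting times: 100=0, 101=11, 102=2, 103=4, 104=6, 105=18
Average waiting = (0+11+2+4+6+18) / 6 = 41/6 = 6.83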